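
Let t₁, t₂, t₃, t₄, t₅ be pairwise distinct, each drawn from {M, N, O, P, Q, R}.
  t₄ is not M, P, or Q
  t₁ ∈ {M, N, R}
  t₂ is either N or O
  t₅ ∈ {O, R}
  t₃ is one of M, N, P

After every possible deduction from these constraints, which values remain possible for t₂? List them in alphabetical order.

N, O

The 5 variables together cover exactly {M, N, O, P, R} — 5 values for 5 variables — and P appears only in t₃'s list, so t₃ = P.
The 4 still-open variables draw from only 4 values {M, N, O, R}, so each is used; only t₁ can be M, hence t₁ = M.
No further eliminations apply; t₂ can still be any of N, O.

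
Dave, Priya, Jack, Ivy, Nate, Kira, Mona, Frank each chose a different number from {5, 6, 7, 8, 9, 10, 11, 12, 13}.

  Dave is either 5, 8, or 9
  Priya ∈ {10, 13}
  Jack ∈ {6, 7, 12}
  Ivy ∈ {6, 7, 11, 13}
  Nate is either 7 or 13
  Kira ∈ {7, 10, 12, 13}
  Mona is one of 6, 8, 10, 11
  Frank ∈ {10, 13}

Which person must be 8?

Mona

Priya and Frank between them cover only {10, 13} — a naked pair. Remove those values from Ivy, Nate, Kira, Mona.
Nate has just one choice, so Nate = 7. Eliminate 7 elsewhere: Jack, Ivy, Kira.
That leaves Kira = 12. So Jack can't be 12.
Jack's domain is down to {6}, so Jack = 6. Eliminate 6 elsewhere: Ivy, Mona.
Ivy's domain is down to {11}, so Ivy = 11. So Mona can't be 11.
So 8 goes to Mona.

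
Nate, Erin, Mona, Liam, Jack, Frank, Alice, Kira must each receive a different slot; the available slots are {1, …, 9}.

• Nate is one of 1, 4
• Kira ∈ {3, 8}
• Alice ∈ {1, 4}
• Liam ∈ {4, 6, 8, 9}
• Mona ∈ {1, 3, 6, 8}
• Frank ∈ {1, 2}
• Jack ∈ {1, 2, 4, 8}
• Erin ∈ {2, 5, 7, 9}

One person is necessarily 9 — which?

Liam

Nate and Alice share exactly the 2 values {1, 4}; by pigeonhole those values go to them, so strike 1, 4 from Mona, Liam, Jack, Frank.
Frank must be 2 (only option left). Remove 2 from Erin, Jack.
Jack has just one choice, so Jack = 8. Remove 8 from Mona, Liam, Kira.
Kira must be 3 (only option left). Eliminate 3 elsewhere: Mona.
That leaves Mona = 6. So Liam can't be 6.
So 9 goes to Liam.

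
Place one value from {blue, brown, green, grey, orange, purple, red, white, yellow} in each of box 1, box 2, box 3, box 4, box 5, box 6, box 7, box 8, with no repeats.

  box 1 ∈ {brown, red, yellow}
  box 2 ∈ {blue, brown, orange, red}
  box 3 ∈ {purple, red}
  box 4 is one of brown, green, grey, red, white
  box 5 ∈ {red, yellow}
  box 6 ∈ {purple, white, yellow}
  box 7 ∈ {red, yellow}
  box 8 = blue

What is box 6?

box 8's domain is down to {blue}, so box 8 = blue. Eliminate blue elsewhere: box 2.
box 5 and box 7 share exactly the 2 values {red, yellow}; by pigeonhole those values go to them, so strike red, yellow from box 1, box 2, box 3, box 4, box 6.
box 1 must be brown (only option left). So box 2, box 4 can't be brown.
box 2's domain is down to {orange}, so box 2 = orange.
box 3 has just one choice, so box 3 = purple. Remove purple from box 6.
So box 6 = white.

white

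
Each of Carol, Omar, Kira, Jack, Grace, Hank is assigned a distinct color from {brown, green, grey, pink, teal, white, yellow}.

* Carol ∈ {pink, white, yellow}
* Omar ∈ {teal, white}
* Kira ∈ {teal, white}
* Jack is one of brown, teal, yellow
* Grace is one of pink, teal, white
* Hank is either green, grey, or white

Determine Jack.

brown

The 2 variables Omar and Kira are confined to {teal, white}, which locks those values in; drop them from Carol, Jack, Grace, Hank.
That leaves Grace = pink. Eliminate pink elsewhere: Carol.
Carol must be yellow (only option left). Eliminate yellow elsewhere: Jack.
So Jack = brown.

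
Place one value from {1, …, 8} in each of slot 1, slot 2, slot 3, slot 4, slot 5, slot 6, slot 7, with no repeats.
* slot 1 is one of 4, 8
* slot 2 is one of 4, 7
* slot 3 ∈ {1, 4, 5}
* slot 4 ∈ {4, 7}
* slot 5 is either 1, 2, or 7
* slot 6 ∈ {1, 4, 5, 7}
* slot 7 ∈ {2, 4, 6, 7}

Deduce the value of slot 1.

Among the 7 variables, 6 fits only slot 7 (and all 7 values in {1, 2, 4, 5, 6, 7, 8} must be used), so slot 7 = 6.
The 6 still-open variables together cover exactly {1, 2, 4, 5, 7, 8} — 6 values for 6 variables — and 2 appears only in slot 5's list, so slot 5 = 2.
Among the 5 still-open variables, 8 fits only slot 1 (and all 5 values in {1, 4, 5, 7, 8} must be used), so slot 1 = 8.

8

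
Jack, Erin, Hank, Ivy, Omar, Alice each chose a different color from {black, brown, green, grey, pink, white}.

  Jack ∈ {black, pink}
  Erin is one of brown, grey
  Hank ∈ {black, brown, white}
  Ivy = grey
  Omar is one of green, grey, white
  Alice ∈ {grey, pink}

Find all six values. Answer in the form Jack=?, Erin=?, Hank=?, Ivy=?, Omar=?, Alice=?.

Jack=black, Erin=brown, Hank=white, Ivy=grey, Omar=green, Alice=pink

Ivy's domain is down to {grey}, so Ivy = grey. Remove grey from Erin, Omar, Alice.
Alice has just one choice, so Alice = pink. So Jack can't be pink.
That leaves Jack = black. Eliminate black elsewhere: Hank.
Erin has just one choice, so Erin = brown. So Hank can't be brown.
Hank's domain is down to {white}, so Hank = white. Strike white from Omar.
That leaves Omar = green.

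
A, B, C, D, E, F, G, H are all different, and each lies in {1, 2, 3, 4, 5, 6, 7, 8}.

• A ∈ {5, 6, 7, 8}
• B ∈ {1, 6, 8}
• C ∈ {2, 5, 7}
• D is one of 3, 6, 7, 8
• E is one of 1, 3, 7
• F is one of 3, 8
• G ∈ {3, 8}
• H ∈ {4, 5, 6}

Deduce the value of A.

5

The 8 variables draw from only 8 values {1, 2, 3, 4, 5, 6, 7, 8}, so each is used; only C can be 2, hence C = 2.
Among the 7 still-open variables, 4 fits only H (and all 7 values in {1, 3, 4, 5, 6, 7, 8} must be used), so H = 4.
The 6 still-open variables draw from only 6 values {1, 3, 5, 6, 7, 8}, so each is used; only A can be 5, hence A = 5.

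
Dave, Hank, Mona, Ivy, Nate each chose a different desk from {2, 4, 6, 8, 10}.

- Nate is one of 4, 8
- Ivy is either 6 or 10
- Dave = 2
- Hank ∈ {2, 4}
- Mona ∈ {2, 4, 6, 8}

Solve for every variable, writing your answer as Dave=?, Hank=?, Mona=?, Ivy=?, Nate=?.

Dave=2, Hank=4, Mona=6, Ivy=10, Nate=8

Dave must be 2 (only option left). Remove 2 from Hank, Mona.
Hank must be 4 (only option left). Remove 4 from Mona, Nate.
That leaves Nate = 8. Eliminate 8 elsewhere: Mona.
Mona has just one choice, so Mona = 6. So Ivy can't be 6.
Ivy's domain is down to {10}, so Ivy = 10.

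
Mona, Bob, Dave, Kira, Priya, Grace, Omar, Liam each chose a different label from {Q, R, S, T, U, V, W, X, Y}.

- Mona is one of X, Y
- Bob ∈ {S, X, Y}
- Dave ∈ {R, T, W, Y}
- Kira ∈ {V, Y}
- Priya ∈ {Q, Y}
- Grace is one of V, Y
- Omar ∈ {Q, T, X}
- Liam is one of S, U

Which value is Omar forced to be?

T

The 2 variables Kira and Grace are confined to {V, Y}, which locks those values in; drop them from Mona, Bob, Dave, Priya.
Mona's domain is down to {X}, so Mona = X. Remove X from Bob, Omar.
Bob's domain is down to {S}, so Bob = S. So Liam can't be S.
Priya's domain is down to {Q}, so Priya = Q. So Omar can't be Q.
So Omar = T.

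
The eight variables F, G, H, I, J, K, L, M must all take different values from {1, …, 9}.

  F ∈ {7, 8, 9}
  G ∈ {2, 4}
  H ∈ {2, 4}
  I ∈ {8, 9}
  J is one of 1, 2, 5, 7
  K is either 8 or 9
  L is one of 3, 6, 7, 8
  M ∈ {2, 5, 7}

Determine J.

The 2 variables G and H are confined to {2, 4}, which locks those values in; drop them from J, M.
The 2 variables I and K are confined to {8, 9}, which locks those values in; drop them from F, L.
F's domain is down to {7}, so F = 7. Strike 7 from J, L, M.
M has just one choice, so M = 5. Strike 5 from J.
So J = 1.

1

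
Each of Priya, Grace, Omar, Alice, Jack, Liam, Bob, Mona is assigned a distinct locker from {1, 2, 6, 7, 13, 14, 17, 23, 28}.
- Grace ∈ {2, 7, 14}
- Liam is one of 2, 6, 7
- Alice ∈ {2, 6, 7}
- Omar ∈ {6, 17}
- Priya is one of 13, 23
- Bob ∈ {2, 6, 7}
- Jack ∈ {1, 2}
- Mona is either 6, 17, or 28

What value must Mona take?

Alice, Liam, Bob share exactly the 3 values {2, 6, 7}; by pigeonhole those values go to them, so strike 2, 6, 7 from Grace, Omar, Jack, Mona.
Grace must be 14 (only option left).
That leaves Omar = 17. Eliminate 17 elsewhere: Mona.
So Mona = 28.

28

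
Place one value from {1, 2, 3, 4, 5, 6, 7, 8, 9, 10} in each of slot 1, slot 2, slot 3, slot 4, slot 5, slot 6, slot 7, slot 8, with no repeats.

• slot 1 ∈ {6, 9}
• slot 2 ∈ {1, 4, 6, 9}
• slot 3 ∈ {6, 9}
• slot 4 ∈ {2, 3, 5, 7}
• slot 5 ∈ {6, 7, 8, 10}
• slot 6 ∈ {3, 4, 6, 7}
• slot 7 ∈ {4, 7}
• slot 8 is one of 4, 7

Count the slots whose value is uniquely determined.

slot 1 and slot 3 share exactly the 2 values {6, 9}; by pigeonhole those values go to them, so strike 6, 9 from slot 2, slot 5, slot 6.
slot 7 and slot 8 share exactly the 2 values {4, 7}; by pigeonhole those values go to them, so strike 4, 7 from slot 2, slot 4, slot 5, slot 6.
slot 2 must be 1 (only option left).
slot 6's domain is down to {3}, so slot 6 = 3. Eliminate 3 elsewhere: slot 4.
Determined: slot 2=1, slot 6=3. The other slots each still have more than one consistent value. That makes 2.

2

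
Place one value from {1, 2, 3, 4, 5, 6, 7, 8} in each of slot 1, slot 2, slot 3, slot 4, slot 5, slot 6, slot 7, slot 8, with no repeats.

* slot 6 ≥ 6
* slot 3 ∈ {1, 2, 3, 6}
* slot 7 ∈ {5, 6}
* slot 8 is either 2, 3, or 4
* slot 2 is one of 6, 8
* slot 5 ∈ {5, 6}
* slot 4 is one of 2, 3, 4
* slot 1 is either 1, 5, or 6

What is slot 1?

Among the 8 variables, 7 fits only slot 6 (and all 8 values in {1, 2, 3, 4, 5, 6, 7, 8} must be used), so slot 6 = 7.
Among the 7 still-open variables, 8 fits only slot 2 (and all 7 values in {1, 2, 3, 4, 5, 6, 8} must be used), so slot 2 = 8.
The 2 variables slot 5 and slot 7 are confined to {5, 6}, which locks those values in; drop them from slot 1, slot 3.
So slot 1 = 1.

1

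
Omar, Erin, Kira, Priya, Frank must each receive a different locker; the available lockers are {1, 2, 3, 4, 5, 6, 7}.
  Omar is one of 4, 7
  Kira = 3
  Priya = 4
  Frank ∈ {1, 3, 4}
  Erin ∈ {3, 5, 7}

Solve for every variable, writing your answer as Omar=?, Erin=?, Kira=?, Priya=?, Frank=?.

Omar=7, Erin=5, Kira=3, Priya=4, Frank=1

Kira must be 3 (only option left). Remove 3 from Erin, Frank.
That leaves Priya = 4. Strike 4 from Omar, Frank.
Frank must be 1 (only option left).
Omar's domain is down to {7}, so Omar = 7. Eliminate 7 elsewhere: Erin.
Erin has just one choice, so Erin = 5.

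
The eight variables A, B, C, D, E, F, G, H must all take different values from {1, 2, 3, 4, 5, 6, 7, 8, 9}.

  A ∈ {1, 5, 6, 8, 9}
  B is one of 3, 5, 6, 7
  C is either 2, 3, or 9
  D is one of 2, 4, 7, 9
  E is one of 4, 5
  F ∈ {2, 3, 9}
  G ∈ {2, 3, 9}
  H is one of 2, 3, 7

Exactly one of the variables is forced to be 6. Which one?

B

The 3 variables C, F, G are confined to {2, 3, 9}, which locks those values in; drop them from A, B, D, H.
H has just one choice, so H = 7. Remove 7 from B, D.
D has just one choice, so D = 4. So E can't be 4.
E has just one choice, so E = 5. Remove 5 from A, B.
So 6 goes to B.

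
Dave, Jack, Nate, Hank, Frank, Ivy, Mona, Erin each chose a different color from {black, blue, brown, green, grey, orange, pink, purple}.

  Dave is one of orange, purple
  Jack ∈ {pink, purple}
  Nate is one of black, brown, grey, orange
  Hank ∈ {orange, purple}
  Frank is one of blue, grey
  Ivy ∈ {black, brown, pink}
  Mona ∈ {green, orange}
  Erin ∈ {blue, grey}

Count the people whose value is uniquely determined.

2

The 8 variables draw from only 8 values {black, blue, brown, green, grey, orange, pink, purple}, so each is used; only Mona can be green, hence Mona = green.
Dave and Hank share exactly the 2 values {orange, purple}; by pigeonhole those values go to them, so strike orange, purple from Jack, Nate.
Jack's domain is down to {pink}, so Jack = pink. Remove pink from Ivy.
Frank and Erin share exactly the 2 values {blue, grey}; by pigeonhole those values go to them, so strike blue, grey from Nate.
Determined: Jack=pink, Mona=green. The other people each still have more than one consistent value. That makes 2.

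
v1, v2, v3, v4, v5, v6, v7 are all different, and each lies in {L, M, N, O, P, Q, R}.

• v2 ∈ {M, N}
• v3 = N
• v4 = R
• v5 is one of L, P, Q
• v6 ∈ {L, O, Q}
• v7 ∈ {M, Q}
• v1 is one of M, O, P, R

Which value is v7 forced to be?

Q

v3 must be N (only option left). Remove N from v2.
v4 has just one choice, so v4 = R. So v1 can't be R.
v2 must be M (only option left). So v1, v7 can't be M.
So v7 = Q.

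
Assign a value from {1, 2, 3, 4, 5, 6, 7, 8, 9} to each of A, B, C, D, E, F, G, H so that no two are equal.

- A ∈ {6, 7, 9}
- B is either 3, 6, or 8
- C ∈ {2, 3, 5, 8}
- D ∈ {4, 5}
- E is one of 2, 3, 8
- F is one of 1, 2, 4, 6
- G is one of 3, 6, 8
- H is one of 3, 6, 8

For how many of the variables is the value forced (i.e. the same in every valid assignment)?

The 3 variables B, G, H are confined to {3, 6, 8}, which locks those values in; drop them from A, C, E, F.
E must be 2 (only option left). Eliminate 2 elsewhere: C, F.
C must be 5 (only option left). Eliminate 5 elsewhere: D.
D has just one choice, so D = 4. Strike 4 from F.
F has just one choice, so F = 1.
Determined: C=5, D=4, E=2, F=1. The other variables each still have more than one consistent value. That makes 4.

4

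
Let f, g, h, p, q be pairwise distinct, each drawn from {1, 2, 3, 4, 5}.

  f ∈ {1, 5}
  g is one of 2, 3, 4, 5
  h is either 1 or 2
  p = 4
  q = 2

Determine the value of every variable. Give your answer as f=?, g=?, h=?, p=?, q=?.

f=5, g=3, h=1, p=4, q=2

p's domain is down to {4}, so p = 4. Eliminate 4 elsewhere: g.
q must be 2 (only option left). Eliminate 2 elsewhere: g, h.
h must be 1 (only option left). Strike 1 from f.
f's domain is down to {5}, so f = 5. So g can't be 5.
That leaves g = 3.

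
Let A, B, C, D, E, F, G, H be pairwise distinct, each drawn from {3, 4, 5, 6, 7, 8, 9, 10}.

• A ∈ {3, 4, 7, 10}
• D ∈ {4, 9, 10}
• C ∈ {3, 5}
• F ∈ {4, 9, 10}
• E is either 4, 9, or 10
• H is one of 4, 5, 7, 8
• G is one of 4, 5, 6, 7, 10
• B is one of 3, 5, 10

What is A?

Among the 8 variables, 6 fits only G (and all 8 values in {3, 4, 5, 6, 7, 8, 9, 10} must be used), so G = 6.
The 7 still-open variables draw from only 7 values {3, 4, 5, 7, 8, 9, 10}, so each is used; only H can be 8, hence H = 8.
The 6 still-open variables draw from only 6 values {3, 4, 5, 7, 9, 10}, so each is used; only A can be 7, hence A = 7.

7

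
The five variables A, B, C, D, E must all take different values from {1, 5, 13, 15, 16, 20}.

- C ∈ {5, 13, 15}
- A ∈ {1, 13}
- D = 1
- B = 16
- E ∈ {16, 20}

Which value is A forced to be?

B has just one choice, so B = 16. So E can't be 16.
D's domain is down to {1}, so D = 1. So A can't be 1.
So A = 13.

13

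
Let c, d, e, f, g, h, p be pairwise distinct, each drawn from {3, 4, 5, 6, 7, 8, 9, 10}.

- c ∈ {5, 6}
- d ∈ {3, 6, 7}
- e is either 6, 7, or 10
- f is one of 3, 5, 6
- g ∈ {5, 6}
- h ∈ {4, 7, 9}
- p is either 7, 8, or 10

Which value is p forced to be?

8

c and g between them cover only {5, 6} — a naked pair. Remove those values from d, e, f.
f must be 3 (only option left). Remove 3 from d.
d has just one choice, so d = 7. So e, h, p can't be 7.
e must be 10 (only option left). So p can't be 10.
So p = 8.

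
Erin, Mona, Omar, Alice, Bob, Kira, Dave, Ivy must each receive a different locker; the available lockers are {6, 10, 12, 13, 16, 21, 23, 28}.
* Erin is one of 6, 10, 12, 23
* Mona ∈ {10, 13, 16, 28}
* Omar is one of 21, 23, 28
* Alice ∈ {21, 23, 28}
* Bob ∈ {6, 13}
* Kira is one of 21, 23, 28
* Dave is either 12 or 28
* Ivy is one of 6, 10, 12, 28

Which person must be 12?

Dave

The 8 variables together cover exactly {6, 10, 12, 13, 16, 21, 23, 28} — 8 values for 8 variables — and 16 appears only in Mona's list, so Mona = 16.
The 7 still-open variables together cover exactly {6, 10, 12, 13, 21, 23, 28} — 7 values for 7 variables — and 13 appears only in Bob's list, so Bob = 13.
The 3 variables Omar, Alice, Kira are confined to {21, 23, 28}, which locks those values in; drop them from Erin, Dave, Ivy.
So 12 goes to Dave.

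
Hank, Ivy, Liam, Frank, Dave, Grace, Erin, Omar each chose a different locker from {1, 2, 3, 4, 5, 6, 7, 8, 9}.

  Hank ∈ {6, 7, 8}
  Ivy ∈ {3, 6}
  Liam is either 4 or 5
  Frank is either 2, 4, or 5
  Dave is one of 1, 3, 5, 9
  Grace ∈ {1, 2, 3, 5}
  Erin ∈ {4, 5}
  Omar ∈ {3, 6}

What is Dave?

Ivy and Omar share exactly the 2 values {3, 6}; by pigeonhole those values go to them, so strike 3, 6 from Hank, Dave, Grace.
Liam and Erin share exactly the 2 values {4, 5}; by pigeonhole those values go to them, so strike 4, 5 from Frank, Dave, Grace.
Frank has just one choice, so Frank = 2. Eliminate 2 elsewhere: Grace.
Grace must be 1 (only option left). So Dave can't be 1.
So Dave = 9.

9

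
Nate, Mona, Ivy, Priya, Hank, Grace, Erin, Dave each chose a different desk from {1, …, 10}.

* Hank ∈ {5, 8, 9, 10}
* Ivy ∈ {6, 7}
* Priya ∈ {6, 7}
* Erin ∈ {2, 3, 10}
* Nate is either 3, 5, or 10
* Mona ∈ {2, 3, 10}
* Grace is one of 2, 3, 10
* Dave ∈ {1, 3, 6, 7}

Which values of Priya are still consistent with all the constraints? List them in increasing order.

The 2 variables Ivy and Priya are confined to {6, 7}, which locks those values in; drop them from Dave.
The 3 variables Mona, Grace, Erin are confined to {2, 3, 10}, which locks those values in; drop them from Nate, Hank, Dave.
Nate must be 5 (only option left). Strike 5 from Hank.
Dave must be 1 (only option left).
No further eliminations apply; Priya can still be any of 6, 7.

6, 7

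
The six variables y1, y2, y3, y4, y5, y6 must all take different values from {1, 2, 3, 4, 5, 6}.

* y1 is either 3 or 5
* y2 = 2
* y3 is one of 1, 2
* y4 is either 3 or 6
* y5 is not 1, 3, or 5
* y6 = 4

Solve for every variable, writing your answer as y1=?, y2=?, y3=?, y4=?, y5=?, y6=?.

y1=5, y2=2, y3=1, y4=3, y5=6, y6=4

y2 has just one choice, so y2 = 2. Remove 2 from y3, y5.
y3 must be 1 (only option left).
y6 must be 4 (only option left). Eliminate 4 elsewhere: y5.
y5's domain is down to {6}, so y5 = 6. Remove 6 from y4.
y4 has just one choice, so y4 = 3. Remove 3 from y1.
y1 must be 5 (only option left).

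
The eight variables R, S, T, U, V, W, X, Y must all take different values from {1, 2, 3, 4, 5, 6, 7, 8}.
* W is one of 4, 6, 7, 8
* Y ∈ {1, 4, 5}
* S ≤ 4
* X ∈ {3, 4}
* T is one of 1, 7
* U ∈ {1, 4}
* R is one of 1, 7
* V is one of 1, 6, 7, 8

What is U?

4

The 8 variables together cover exactly {1, 2, 3, 4, 5, 6, 7, 8} — 8 values for 8 variables — and 2 appears only in S's list, so S = 2.
Among the 7 still-open variables, 3 fits only X (and all 7 values in {1, 3, 4, 5, 6, 7, 8} must be used), so X = 3.
Among the 6 still-open variables, 5 fits only Y (and all 6 values in {1, 4, 5, 6, 7, 8} must be used), so Y = 5.
R and T share exactly the 2 values {1, 7}; by pigeonhole those values go to them, so strike 1, 7 from U, V, W.
So U = 4.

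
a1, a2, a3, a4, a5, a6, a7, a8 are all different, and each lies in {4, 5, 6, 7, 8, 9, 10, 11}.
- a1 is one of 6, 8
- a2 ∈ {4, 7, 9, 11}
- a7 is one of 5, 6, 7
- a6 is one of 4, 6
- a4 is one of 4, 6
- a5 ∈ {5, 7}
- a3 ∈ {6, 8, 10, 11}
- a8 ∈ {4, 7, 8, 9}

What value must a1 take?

The 8 variables draw from only 8 values {4, 5, 6, 7, 8, 9, 10, 11}, so each is used; only a3 can be 10, hence a3 = 10.
The 7 still-open variables draw from only 7 values {4, 5, 6, 7, 8, 9, 11}, so each is used; only a2 can be 11, hence a2 = 11.
The 6 still-open variables draw from only 6 values {4, 5, 6, 7, 8, 9}, so each is used; only a8 can be 9, hence a8 = 9.
Among the 5 still-open variables, 8 fits only a1 (and all 5 values in {4, 5, 6, 7, 8} must be used), so a1 = 8.

8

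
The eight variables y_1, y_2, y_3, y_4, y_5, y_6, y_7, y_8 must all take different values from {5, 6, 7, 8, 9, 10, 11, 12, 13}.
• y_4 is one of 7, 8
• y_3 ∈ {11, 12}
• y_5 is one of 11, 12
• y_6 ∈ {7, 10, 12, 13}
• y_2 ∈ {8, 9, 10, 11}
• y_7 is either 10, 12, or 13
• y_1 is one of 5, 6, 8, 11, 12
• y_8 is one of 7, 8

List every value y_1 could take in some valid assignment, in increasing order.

y_3 and y_5 between them cover only {11, 12} — a naked pair. Remove those values from y_1, y_2, y_6, y_7.
The 2 variables y_4 and y_8 are confined to {7, 8}, which locks those values in; drop them from y_1, y_2, y_6.
y_6 and y_7 share exactly the 2 values {10, 13}; by pigeonhole those values go to them, so strike 10, 13 from y_2.
That leaves y_2 = 9.
No further eliminations apply; y_1 can still be any of 5, 6.

5, 6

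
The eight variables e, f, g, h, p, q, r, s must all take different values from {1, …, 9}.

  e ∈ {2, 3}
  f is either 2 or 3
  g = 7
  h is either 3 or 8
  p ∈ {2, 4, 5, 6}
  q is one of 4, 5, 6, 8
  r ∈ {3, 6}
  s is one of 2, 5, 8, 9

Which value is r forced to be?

g must be 7 (only option left).
The 7 still-open variables together cover exactly {2, 3, 4, 5, 6, 8, 9} — 7 values for 7 variables — and 9 appears only in s's list, so s = 9.
e and f between them cover only {2, 3} — a naked pair. Remove those values from h, p, r.
So r = 6.

6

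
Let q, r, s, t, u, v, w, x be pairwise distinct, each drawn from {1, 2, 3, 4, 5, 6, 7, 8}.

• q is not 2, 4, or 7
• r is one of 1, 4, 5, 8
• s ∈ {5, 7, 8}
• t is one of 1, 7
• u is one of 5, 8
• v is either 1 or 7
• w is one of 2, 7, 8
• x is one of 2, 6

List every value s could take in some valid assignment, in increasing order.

5, 8

Among the 8 variables, 3 fits only q (and all 8 values in {1, 2, 3, 4, 5, 6, 7, 8} must be used), so q = 3.
The 7 still-open variables together cover exactly {1, 2, 4, 5, 6, 7, 8} — 7 values for 7 variables — and 4 appears only in r's list, so r = 4.
Among the 6 still-open variables, 6 fits only x (and all 6 values in {1, 2, 5, 6, 7, 8} must be used), so x = 6.
Among the 5 still-open variables, 2 fits only w (and all 5 values in {1, 2, 5, 7, 8} must be used), so w = 2.
t and v between them cover only {1, 7} — a naked pair. Remove those values from s.
No further eliminations apply; s can still be any of 5, 8.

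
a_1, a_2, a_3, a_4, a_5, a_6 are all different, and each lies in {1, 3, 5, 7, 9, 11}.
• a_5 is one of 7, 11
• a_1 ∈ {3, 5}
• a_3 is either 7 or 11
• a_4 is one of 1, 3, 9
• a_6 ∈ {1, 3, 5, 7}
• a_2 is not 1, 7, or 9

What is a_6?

1

The 6 variables together cover exactly {1, 3, 5, 7, 9, 11} — 6 values for 6 variables — and 9 appears only in a_4's list, so a_4 = 9.
The 5 still-open variables together cover exactly {1, 3, 5, 7, 11} — 5 values for 5 variables — and 1 appears only in a_6's list, so a_6 = 1.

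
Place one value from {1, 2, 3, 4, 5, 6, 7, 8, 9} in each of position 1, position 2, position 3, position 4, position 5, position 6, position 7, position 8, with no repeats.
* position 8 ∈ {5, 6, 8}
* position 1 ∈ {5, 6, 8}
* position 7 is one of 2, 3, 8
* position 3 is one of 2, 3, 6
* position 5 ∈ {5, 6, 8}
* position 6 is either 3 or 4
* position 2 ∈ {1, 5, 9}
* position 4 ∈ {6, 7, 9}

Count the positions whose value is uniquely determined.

1

position 1, position 5, position 8 between them cover only {5, 6, 8} — a naked triple. Remove those values from position 2, position 3, position 4, position 7.
position 3 and position 7 share exactly the 2 values {2, 3}; by pigeonhole those values go to them, so strike 2, 3 from position 6.
position 6 has just one choice, so position 6 = 4.
Determined: position 6=4. The other positions each still have more than one consistent value. That makes 1.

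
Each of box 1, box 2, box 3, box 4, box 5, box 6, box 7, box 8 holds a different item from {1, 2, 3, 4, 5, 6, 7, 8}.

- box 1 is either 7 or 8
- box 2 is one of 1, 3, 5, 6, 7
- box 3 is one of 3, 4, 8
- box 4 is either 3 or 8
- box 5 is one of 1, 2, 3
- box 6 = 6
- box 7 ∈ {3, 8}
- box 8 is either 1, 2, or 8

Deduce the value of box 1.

box 6 must be 6 (only option left). Strike 6 from box 2.
Among the 7 still-open variables, 4 fits only box 3 (and all 7 values in {1, 2, 3, 4, 5, 7, 8} must be used), so box 3 = 4.
Among the 6 still-open variables, 5 fits only box 2 (and all 6 values in {1, 2, 3, 5, 7, 8} must be used), so box 2 = 5.
The 5 still-open variables together cover exactly {1, 2, 3, 7, 8} — 5 values for 5 variables — and 7 appears only in box 1's list, so box 1 = 7.

7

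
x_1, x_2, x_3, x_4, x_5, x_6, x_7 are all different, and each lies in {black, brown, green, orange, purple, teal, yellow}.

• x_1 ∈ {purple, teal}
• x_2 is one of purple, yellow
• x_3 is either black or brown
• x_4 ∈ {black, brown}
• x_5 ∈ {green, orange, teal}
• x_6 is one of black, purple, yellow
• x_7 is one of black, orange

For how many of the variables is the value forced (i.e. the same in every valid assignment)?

The 7 variables together cover exactly {black, brown, green, orange, purple, teal, yellow} — 7 values for 7 variables — and green appears only in x_5's list, so x_5 = green.
Among the 6 still-open variables, orange fits only x_7 (and all 6 values in {black, brown, orange, purple, teal, yellow} must be used), so x_7 = orange.
The 5 still-open variables together cover exactly {black, brown, purple, teal, yellow} — 5 values for 5 variables — and teal appears only in x_1's list, so x_1 = teal.
x_3 and x_4 share exactly the 2 values {black, brown}; by pigeonhole those values go to them, so strike black, brown from x_6.
Determined: x_1=teal, x_5=green, x_7=orange. The other variables each still have more than one consistent value. That makes 3.

3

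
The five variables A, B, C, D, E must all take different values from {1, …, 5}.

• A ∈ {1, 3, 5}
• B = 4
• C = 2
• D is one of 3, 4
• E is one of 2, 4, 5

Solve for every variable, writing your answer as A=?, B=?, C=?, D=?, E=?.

B must be 4 (only option left). Eliminate 4 elsewhere: D, E.
C's domain is down to {2}, so C = 2. Strike 2 from E.
D's domain is down to {3}, so D = 3. Strike 3 from A.
E must be 5 (only option left). So A can't be 5.
A's domain is down to {1}, so A = 1.

A=1, B=4, C=2, D=3, E=5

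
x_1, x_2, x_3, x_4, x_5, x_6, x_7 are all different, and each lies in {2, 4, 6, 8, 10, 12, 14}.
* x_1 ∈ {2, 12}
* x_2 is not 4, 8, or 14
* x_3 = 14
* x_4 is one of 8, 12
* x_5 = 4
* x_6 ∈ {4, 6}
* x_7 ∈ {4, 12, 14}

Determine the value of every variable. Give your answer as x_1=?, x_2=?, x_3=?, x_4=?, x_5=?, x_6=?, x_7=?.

x_3 has just one choice, so x_3 = 14. Strike 14 from x_7.
That leaves x_5 = 4. Eliminate 4 elsewhere: x_6, x_7.
x_6 has just one choice, so x_6 = 6. Remove 6 from x_2.
That leaves x_7 = 12. Strike 12 from x_1, x_2, x_4.
x_1's domain is down to {2}, so x_1 = 2. Remove 2 from x_2.
x_2's domain is down to {10}, so x_2 = 10.
That leaves x_4 = 8.

x_1=2, x_2=10, x_3=14, x_4=8, x_5=4, x_6=6, x_7=12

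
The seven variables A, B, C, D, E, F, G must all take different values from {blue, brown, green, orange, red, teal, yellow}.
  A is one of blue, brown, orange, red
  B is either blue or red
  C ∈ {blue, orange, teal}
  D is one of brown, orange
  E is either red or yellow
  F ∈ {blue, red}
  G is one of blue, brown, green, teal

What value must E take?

The 7 variables draw from only 7 values {blue, brown, green, orange, red, teal, yellow}, so each is used; only G can be green, hence G = green.
Among the 6 still-open variables, teal fits only C (and all 6 values in {blue, brown, orange, red, teal, yellow} must be used), so C = teal.
Among the 5 still-open variables, yellow fits only E (and all 5 values in {blue, brown, orange, red, yellow} must be used), so E = yellow.

yellow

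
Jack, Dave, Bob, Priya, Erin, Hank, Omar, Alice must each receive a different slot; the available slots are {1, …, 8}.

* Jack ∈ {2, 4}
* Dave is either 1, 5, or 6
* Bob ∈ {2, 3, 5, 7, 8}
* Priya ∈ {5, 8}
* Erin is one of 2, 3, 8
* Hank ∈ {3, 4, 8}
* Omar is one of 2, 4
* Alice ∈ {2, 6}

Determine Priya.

Among the 8 variables, 1 fits only Dave (and all 8 values in {1, 2, 3, 4, 5, 6, 7, 8} must be used), so Dave = 1.
The 7 still-open variables together cover exactly {2, 3, 4, 5, 6, 7, 8} — 7 values for 7 variables — and 6 appears only in Alice's list, so Alice = 6.
Among the 6 still-open variables, 7 fits only Bob (and all 6 values in {2, 3, 4, 5, 7, 8} must be used), so Bob = 7.
Among the 5 still-open variables, 5 fits only Priya (and all 5 values in {2, 3, 4, 5, 8} must be used), so Priya = 5.

5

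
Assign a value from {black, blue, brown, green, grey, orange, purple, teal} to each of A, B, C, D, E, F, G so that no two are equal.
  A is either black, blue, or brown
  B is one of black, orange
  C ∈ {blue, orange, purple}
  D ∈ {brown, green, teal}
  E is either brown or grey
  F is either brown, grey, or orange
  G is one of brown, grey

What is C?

E and G between them cover only {brown, grey} — a naked pair. Remove those values from A, D, F.
F has just one choice, so F = orange. Eliminate orange elsewhere: B, C.
B has just one choice, so B = black. Remove black from A.
A's domain is down to {blue}, so A = blue. Strike blue from C.
So C = purple.

purple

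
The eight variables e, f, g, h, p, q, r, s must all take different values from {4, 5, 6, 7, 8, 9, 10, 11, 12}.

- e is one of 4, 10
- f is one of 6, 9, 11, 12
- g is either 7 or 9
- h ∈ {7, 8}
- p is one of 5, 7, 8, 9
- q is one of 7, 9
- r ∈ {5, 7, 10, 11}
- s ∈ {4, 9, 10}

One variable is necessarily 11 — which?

r

g and q share exactly the 2 values {7, 9}; by pigeonhole those values go to them, so strike 7, 9 from f, h, p, r, s.
h must be 8 (only option left). Strike 8 from p.
p must be 5 (only option left). Remove 5 from r.
e and s between them cover only {4, 10} — a naked pair. Remove those values from r.
So 11 goes to r.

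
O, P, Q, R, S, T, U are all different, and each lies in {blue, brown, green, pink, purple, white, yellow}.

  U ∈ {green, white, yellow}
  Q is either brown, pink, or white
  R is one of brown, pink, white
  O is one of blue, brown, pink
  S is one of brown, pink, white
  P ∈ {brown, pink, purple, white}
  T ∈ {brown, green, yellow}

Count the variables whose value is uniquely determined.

2

Among the 7 variables, blue fits only O (and all 7 values in {blue, brown, green, pink, purple, white, yellow} must be used), so O = blue.
Among the 6 still-open variables, purple fits only P (and all 6 values in {brown, green, pink, purple, white, yellow} must be used), so P = purple.
The 3 variables Q, R, S are confined to {brown, pink, white}, which locks those values in; drop them from T, U.
Determined: O=blue, P=purple. The other variables each still have more than one consistent value. That makes 2.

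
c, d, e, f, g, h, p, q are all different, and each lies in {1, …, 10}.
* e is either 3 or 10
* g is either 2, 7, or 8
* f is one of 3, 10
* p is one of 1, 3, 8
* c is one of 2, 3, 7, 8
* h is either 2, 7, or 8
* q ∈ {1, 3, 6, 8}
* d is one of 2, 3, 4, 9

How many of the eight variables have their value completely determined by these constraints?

The 2 variables e and f are confined to {3, 10}, which locks those values in; drop them from c, d, p, q.
The 3 variables c, g, h are confined to {2, 7, 8}, which locks those values in; drop them from d, p, q.
p's domain is down to {1}, so p = 1. Remove 1 from q.
That leaves q = 6.
Determined: p=1, q=6. The other variables each still have more than one consistent value. That makes 2.

2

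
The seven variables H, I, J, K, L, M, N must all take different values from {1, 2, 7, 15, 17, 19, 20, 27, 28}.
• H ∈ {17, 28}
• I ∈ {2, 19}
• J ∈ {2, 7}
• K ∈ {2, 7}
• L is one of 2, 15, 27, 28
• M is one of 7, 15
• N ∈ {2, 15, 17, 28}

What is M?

Among the 7 variables, 19 fits only I (and all 7 values in {2, 7, 15, 17, 19, 27, 28} must be used), so I = 19.
The 6 still-open variables draw from only 6 values {2, 7, 15, 17, 27, 28}, so each is used; only L can be 27, hence L = 27.
J and K share exactly the 2 values {2, 7}; by pigeonhole those values go to them, so strike 2, 7 from M, N.
So M = 15.

15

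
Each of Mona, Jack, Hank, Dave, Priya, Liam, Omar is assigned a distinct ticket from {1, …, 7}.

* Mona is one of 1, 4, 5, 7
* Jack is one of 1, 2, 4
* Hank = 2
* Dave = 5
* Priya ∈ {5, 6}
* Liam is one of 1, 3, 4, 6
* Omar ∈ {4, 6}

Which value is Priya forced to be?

6

Hank has just one choice, so Hank = 2. Eliminate 2 elsewhere: Jack.
Dave has just one choice, so Dave = 5. So Mona, Priya can't be 5.
So Priya = 6.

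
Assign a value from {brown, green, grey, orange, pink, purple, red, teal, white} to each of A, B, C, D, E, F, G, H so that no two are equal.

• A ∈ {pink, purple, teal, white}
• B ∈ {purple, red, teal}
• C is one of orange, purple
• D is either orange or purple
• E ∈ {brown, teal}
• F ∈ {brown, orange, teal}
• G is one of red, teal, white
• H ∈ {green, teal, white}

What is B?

red

Among the 8 variables, green fits only H (and all 8 values in {brown, green, orange, pink, purple, red, teal, white} must be used), so H = green.
Among the 7 still-open variables, pink fits only A (and all 7 values in {brown, orange, pink, purple, red, teal, white} must be used), so A = pink.
The 6 still-open variables together cover exactly {brown, orange, purple, red, teal, white} — 6 values for 6 variables — and white appears only in G's list, so G = white.
Among the 5 still-open variables, red fits only B (and all 5 values in {brown, orange, purple, red, teal} must be used), so B = red.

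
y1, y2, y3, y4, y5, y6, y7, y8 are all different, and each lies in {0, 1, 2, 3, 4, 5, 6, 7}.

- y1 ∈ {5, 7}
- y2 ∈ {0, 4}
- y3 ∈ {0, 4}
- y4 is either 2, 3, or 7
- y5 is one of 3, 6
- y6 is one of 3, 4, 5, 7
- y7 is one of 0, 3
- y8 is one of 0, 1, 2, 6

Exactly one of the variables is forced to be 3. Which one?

y7

Among the 8 variables, 1 fits only y8 (and all 8 values in {0, 1, 2, 3, 4, 5, 6, 7} must be used), so y8 = 1.
The 7 still-open variables together cover exactly {0, 2, 3, 4, 5, 6, 7} — 7 values for 7 variables — and 2 appears only in y4's list, so y4 = 2.
The 6 still-open variables together cover exactly {0, 3, 4, 5, 6, 7} — 6 values for 6 variables — and 6 appears only in y5's list, so y5 = 6.
The 2 variables y2 and y3 are confined to {0, 4}, which locks those values in; drop them from y6, y7.
So 3 goes to y7.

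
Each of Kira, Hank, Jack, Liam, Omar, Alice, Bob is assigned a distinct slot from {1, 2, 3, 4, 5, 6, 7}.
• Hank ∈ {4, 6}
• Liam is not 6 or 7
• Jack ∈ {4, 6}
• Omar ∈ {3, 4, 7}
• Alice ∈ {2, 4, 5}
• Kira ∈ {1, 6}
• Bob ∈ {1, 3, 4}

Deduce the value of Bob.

The 7 variables together cover exactly {1, 2, 3, 4, 5, 6, 7} — 7 values for 7 variables — and 7 appears only in Omar's list, so Omar = 7.
Hank and Jack between them cover only {4, 6} — a naked pair. Remove those values from Kira, Liam, Alice, Bob.
That leaves Kira = 1. Strike 1 from Liam, Bob.
So Bob = 3.

3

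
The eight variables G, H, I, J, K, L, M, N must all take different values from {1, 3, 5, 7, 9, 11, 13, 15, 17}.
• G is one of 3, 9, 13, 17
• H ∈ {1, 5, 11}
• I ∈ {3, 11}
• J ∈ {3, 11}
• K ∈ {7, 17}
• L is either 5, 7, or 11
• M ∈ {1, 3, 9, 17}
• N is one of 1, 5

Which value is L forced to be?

The 8 variables draw from only 8 values {1, 3, 5, 7, 9, 11, 13, 17}, so each is used; only G can be 13, hence G = 13.
The 7 still-open variables together cover exactly {1, 3, 5, 7, 9, 11, 17} — 7 values for 7 variables — and 9 appears only in M's list, so M = 9.
Among the 6 still-open variables, 17 fits only K (and all 6 values in {1, 3, 5, 7, 11, 17} must be used), so K = 17.
The 5 still-open variables together cover exactly {1, 3, 5, 7, 11} — 5 values for 5 variables — and 7 appears only in L's list, so L = 7.

7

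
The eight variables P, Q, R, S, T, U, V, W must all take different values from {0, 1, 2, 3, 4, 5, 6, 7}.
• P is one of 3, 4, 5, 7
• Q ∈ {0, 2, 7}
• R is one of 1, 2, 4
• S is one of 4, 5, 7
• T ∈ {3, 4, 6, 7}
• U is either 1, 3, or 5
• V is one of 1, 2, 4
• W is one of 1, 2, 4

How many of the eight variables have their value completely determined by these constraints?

The 8 variables draw from only 8 values {0, 1, 2, 3, 4, 5, 6, 7}, so each is used; only Q can be 0, hence Q = 0.
Among the 7 still-open variables, 6 fits only T (and all 7 values in {1, 2, 3, 4, 5, 6, 7} must be used), so T = 6.
The 3 variables R, V, W are confined to {1, 2, 4}, which locks those values in; drop them from P, S, U.
Determined: Q=0, T=6. The other variables each still have more than one consistent value. That makes 2.

2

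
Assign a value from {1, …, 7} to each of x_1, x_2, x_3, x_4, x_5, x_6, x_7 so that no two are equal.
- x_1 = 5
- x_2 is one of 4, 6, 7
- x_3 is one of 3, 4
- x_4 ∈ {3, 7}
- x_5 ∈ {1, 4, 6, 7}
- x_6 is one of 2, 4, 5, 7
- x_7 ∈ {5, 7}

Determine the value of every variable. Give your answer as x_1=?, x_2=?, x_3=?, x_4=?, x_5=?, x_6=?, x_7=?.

x_1=5, x_2=6, x_3=4, x_4=3, x_5=1, x_6=2, x_7=7

x_1 has just one choice, so x_1 = 5. Remove 5 from x_6, x_7.
x_7's domain is down to {7}, so x_7 = 7. So x_2, x_4, x_5, x_6 can't be 7.
That leaves x_4 = 3. Strike 3 from x_3.
x_3 has just one choice, so x_3 = 4. So x_2, x_5, x_6 can't be 4.
x_6 has just one choice, so x_6 = 2.
x_2's domain is down to {6}, so x_2 = 6. So x_5 can't be 6.
x_5 has just one choice, so x_5 = 1.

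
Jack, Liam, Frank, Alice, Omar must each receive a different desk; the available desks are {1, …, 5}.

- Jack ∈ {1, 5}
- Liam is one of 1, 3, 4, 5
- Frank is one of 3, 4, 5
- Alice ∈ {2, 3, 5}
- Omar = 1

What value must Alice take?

Omar has just one choice, so Omar = 1. Eliminate 1 elsewhere: Jack, Liam.
Jack has just one choice, so Jack = 5. Strike 5 from Liam, Frank, Alice.
Among the 3 still-open variables, 2 fits only Alice (and all 3 values in {2, 3, 4} must be used), so Alice = 2.

2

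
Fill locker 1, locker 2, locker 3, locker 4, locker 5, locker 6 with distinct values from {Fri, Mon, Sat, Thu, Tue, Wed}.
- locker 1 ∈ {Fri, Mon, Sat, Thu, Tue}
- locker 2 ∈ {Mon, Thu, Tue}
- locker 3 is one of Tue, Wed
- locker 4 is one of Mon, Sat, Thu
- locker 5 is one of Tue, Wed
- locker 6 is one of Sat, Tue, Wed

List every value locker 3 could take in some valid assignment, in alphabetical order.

The 6 variables together cover exactly {Fri, Mon, Sat, Thu, Tue, Wed} — 6 values for 6 variables — and Fri appears only in locker 1's list, so locker 1 = Fri.
The 2 variables locker 3 and locker 5 are confined to {Tue, Wed}, which locks those values in; drop them from locker 2, locker 6.
That leaves locker 6 = Sat. Remove Sat from locker 4.
No further eliminations apply; locker 3 can still be any of Tue, Wed.

Tue, Wed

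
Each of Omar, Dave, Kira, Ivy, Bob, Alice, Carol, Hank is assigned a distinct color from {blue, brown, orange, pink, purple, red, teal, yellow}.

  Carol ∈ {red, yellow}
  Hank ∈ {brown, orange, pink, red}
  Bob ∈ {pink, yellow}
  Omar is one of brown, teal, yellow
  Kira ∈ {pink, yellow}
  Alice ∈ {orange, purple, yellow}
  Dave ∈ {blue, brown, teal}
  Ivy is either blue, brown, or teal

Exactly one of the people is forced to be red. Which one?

Carol

Among the 8 variables, purple fits only Alice (and all 8 values in {blue, brown, orange, pink, purple, red, teal, yellow} must be used), so Alice = purple.
Among the 7 still-open variables, orange fits only Hank (and all 7 values in {blue, brown, orange, pink, red, teal, yellow} must be used), so Hank = orange.
The 6 still-open variables draw from only 6 values {blue, brown, pink, red, teal, yellow}, so each is used; only Carol can be red, hence Carol = red.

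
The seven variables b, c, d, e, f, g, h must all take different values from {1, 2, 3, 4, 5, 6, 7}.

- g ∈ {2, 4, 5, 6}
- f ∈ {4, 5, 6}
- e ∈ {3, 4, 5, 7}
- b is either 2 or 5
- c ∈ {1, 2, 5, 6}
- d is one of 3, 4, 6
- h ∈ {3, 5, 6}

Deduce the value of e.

7

Among the 7 variables, 1 fits only c (and all 7 values in {1, 2, 3, 4, 5, 6, 7} must be used), so c = 1.
Among the 6 still-open variables, 7 fits only e (and all 6 values in {2, 3, 4, 5, 6, 7} must be used), so e = 7.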